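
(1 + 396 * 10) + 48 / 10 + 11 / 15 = 59498 / 15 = 3966.53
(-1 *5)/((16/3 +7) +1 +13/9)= -45/133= -0.34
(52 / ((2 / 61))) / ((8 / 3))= 2379 / 4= 594.75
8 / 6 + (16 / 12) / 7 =32 / 21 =1.52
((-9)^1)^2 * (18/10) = 145.80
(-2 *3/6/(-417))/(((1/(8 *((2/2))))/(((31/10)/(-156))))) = -31/81315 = -0.00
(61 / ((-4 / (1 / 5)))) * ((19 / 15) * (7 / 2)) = -8113 / 600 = -13.52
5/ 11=0.45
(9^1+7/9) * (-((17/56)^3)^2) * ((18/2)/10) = -265513259/38551224320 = -0.01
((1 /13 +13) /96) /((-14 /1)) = -85 /8736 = -0.01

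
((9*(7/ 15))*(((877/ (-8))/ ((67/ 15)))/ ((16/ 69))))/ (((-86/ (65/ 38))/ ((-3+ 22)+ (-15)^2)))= 15115844835/ 7006592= 2157.37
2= 2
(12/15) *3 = 2.40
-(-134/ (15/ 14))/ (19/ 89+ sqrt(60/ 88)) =-9970136/ 237585+ 2122828 * sqrt(330)/ 237585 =120.35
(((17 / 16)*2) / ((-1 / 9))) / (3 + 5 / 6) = -459 / 92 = -4.99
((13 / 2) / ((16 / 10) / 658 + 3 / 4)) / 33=42770 / 163383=0.26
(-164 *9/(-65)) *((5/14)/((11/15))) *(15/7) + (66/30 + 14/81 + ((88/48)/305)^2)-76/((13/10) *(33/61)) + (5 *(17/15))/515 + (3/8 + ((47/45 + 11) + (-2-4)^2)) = -1460227445737507/43505486224200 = -33.56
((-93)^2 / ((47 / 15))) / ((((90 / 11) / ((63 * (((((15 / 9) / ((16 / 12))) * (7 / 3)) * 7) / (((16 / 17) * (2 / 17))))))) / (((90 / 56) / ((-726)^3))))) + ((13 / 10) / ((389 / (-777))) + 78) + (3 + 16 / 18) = 79.28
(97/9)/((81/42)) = 1358/243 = 5.59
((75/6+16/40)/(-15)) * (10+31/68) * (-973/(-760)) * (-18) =267727761/1292000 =207.22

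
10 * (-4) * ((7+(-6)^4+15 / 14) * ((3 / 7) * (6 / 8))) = -821565 / 49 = -16766.63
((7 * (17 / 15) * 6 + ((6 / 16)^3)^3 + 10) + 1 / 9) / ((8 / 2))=348564325351 / 24159191040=14.43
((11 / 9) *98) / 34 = 539 / 153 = 3.52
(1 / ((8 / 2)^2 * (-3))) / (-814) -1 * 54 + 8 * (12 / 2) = -234431 / 39072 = -6.00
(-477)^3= -108531333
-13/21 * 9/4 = -1.39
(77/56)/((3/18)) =8.25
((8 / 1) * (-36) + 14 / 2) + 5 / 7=-1962 / 7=-280.29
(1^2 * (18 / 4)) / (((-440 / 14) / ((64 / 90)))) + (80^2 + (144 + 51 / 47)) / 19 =84570221 / 245575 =344.38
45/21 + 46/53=1117/371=3.01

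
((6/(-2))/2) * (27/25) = -81/50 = -1.62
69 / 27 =23 / 9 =2.56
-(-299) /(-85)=-299 /85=-3.52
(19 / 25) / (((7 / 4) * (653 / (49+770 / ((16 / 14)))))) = 0.48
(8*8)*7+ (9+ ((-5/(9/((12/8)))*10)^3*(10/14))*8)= -538627/189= -2849.88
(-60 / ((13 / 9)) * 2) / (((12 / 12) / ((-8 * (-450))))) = -3888000 / 13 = -299076.92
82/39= 2.10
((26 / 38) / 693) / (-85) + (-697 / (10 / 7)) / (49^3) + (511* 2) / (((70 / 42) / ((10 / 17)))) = 360.70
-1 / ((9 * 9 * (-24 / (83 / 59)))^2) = -6889 / 13155172416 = -0.00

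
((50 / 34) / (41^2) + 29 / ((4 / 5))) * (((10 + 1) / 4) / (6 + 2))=45581415 / 3657856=12.46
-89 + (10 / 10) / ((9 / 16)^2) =-85.84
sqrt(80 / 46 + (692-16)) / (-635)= -6 * sqrt(9959) / 14605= -0.04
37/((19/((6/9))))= 74/57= 1.30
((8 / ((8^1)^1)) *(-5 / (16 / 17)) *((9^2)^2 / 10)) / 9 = -12393 / 32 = -387.28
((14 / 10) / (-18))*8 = -28 / 45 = -0.62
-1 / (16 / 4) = -1 / 4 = -0.25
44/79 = 0.56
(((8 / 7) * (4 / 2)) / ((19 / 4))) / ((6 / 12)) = 128 / 133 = 0.96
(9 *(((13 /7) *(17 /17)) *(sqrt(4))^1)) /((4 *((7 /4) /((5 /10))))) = 117 /49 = 2.39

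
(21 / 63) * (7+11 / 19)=2.53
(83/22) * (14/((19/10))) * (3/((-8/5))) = -43575/836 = -52.12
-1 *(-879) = 879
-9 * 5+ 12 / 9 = -131 / 3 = -43.67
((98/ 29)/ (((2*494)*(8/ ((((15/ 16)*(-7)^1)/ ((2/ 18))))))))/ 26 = -46305/ 47676928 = -0.00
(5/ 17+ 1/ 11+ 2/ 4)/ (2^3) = 331/ 2992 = 0.11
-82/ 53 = -1.55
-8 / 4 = -2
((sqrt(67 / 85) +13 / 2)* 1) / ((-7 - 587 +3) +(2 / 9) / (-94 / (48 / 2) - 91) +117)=-44421 / 3239332 - 201* sqrt(5695) / 8098330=-0.02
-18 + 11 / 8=-133 / 8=-16.62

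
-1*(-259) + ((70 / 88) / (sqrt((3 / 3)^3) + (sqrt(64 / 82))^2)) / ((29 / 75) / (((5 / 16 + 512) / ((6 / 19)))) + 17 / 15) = 11032004921987 / 42529896068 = 259.39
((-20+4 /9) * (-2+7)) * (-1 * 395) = 347600 /9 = 38622.22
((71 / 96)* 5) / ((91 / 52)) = 2.11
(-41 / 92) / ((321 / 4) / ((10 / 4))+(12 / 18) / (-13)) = -7995 / 574954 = -0.01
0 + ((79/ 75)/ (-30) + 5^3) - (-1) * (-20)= 236171/ 2250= 104.96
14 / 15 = 0.93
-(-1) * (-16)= -16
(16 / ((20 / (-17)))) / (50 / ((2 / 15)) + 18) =-68 / 1965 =-0.03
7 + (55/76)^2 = 43457/5776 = 7.52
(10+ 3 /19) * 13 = 2509 /19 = 132.05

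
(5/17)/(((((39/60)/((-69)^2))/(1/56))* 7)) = 119025/21658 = 5.50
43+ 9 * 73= 700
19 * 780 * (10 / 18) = 24700 / 3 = 8233.33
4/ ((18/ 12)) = 8/ 3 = 2.67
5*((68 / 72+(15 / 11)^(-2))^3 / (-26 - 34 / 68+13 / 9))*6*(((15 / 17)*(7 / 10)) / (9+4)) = -2077186741 / 11212987500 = -0.19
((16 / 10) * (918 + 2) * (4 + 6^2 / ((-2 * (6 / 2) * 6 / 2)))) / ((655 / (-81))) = -238464 / 655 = -364.07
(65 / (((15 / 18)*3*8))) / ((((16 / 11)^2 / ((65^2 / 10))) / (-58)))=-37642.93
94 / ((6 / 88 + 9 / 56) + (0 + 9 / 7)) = 57904 / 933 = 62.06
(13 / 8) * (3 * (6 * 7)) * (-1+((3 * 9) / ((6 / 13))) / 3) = 30303 / 8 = 3787.88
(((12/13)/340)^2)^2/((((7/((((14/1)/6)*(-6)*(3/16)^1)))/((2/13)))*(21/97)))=-7857/542688346427500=-0.00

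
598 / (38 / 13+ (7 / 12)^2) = 183.25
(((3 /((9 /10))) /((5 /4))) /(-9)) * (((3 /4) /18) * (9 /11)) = -1 /99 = -0.01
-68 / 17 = -4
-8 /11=-0.73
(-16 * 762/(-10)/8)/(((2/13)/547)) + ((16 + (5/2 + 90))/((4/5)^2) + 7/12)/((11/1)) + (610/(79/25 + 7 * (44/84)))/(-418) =541873.45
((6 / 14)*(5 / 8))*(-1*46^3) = -182505 / 7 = -26072.14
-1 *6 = -6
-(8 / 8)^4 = -1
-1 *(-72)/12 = 6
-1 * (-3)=3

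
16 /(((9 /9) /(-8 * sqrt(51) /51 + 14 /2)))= 112 - 128 * sqrt(51) /51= 94.08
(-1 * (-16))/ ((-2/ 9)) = -72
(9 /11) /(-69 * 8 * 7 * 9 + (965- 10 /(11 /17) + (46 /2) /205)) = -205 /8475378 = -0.00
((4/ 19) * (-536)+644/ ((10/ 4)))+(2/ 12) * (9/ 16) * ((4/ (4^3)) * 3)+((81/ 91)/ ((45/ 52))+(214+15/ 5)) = 123527521/ 340480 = 362.80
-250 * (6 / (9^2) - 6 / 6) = 6250 / 27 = 231.48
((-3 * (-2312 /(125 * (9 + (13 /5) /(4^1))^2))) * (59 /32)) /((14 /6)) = 613836 /1303715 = 0.47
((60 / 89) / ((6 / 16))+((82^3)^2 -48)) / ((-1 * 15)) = -9018864584208 / 445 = -20267111425.19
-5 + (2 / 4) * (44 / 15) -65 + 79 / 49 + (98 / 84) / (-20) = -393839 / 5880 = -66.98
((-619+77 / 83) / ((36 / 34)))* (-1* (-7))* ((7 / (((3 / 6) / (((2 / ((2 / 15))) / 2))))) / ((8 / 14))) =-124637625 / 166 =-750829.07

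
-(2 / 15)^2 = -4 / 225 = -0.02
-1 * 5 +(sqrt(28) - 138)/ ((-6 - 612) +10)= -1451/ 304 - sqrt(7)/ 304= -4.78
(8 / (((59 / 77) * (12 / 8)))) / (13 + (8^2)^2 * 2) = 1232 / 1452285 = 0.00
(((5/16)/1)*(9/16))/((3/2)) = 15/128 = 0.12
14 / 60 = 7 / 30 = 0.23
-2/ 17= -0.12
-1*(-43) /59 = 43 /59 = 0.73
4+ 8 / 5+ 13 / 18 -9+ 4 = 119 / 90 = 1.32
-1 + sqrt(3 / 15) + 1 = sqrt(5) / 5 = 0.45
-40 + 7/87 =-3473/87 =-39.92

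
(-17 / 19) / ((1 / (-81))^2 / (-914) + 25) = -101944818 / 2848458131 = -0.04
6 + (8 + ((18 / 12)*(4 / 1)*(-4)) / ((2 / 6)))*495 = -31674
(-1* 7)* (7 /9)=-49 /9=-5.44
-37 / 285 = -0.13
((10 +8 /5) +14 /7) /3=68 /15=4.53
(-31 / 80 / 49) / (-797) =31 / 3124240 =0.00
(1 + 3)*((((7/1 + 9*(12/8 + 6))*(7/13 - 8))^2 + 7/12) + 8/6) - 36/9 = 626669486/507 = 1236034.49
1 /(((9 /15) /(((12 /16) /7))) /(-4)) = -0.71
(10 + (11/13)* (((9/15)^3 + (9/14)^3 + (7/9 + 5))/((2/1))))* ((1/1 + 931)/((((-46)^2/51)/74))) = 148780575554459/7076433000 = 21024.80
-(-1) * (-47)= -47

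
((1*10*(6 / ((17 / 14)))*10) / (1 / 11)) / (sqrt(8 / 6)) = 46200*sqrt(3) / 17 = 4707.10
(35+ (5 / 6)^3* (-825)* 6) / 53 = -33955 / 636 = -53.39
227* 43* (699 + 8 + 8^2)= 7525731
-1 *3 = -3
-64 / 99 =-0.65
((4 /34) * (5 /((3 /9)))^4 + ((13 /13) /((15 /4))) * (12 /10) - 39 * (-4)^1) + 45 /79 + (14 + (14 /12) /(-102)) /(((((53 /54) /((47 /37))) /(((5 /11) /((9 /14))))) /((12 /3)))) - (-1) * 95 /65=174146543070836 /28245606675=6165.44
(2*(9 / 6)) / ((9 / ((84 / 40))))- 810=-8093 / 10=-809.30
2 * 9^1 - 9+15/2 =33/2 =16.50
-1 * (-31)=31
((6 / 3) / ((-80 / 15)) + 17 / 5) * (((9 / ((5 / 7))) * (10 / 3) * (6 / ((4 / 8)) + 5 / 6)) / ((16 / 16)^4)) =1630.48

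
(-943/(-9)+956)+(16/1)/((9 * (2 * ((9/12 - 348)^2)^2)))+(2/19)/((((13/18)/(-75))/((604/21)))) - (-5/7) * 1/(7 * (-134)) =40551486027922905626035/54331203346050022938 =746.38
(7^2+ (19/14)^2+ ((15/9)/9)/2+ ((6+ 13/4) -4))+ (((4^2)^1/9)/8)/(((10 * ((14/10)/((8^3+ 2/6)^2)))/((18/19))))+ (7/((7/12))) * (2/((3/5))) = 4043.33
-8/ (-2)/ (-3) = -4/ 3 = -1.33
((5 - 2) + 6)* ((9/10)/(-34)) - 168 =-57201/340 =-168.24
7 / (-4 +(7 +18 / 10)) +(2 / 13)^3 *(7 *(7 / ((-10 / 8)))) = 346843 / 263640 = 1.32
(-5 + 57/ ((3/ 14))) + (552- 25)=788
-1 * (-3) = 3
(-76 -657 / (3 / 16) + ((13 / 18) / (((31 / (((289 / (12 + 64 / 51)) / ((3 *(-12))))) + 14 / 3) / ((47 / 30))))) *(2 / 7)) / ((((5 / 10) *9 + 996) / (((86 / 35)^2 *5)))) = -5718520360288214 / 52940260851975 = -108.02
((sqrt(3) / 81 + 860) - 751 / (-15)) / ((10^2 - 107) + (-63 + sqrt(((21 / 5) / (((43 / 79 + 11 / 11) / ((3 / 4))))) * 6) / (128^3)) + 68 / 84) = -148997082700799537053696 / 11327938359526858393349 - 54573687898615316480 * sqrt(3) / 305854335707225176620423 - 25250091761664 * sqrt(505995) / 56639691797634291966745 - 205520896 * sqrt(168665) / 11327938359526858393349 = -13.15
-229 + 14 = -215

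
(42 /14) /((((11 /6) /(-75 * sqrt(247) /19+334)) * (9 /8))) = 5344 /11 - 1200 * sqrt(247) /209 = 395.58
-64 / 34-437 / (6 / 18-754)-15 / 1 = -1940 / 119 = -16.30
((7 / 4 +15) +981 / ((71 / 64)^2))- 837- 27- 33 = -1676657 / 20164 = -83.15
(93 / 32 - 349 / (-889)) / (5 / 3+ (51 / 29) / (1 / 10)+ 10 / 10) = 8164515 / 50125376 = 0.16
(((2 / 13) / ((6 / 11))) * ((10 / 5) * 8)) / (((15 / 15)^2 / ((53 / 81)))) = 9328 / 3159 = 2.95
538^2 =289444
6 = 6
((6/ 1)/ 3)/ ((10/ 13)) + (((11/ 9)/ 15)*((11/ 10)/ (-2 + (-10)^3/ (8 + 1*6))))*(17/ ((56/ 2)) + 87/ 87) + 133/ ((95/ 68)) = 97.80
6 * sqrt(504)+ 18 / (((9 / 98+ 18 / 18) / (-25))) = -44100 / 107+ 36 * sqrt(14) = -277.45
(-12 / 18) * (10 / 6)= -10 / 9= -1.11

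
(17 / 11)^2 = 289 / 121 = 2.39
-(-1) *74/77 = 74/77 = 0.96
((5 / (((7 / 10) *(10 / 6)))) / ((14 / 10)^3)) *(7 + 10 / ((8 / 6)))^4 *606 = 401824018125 / 9604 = 41839235.54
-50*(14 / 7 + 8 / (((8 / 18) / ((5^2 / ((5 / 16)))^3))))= -460800100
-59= -59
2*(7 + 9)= 32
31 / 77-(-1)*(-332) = -25533 / 77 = -331.60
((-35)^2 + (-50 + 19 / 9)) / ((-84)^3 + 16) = -5297 / 2667096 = -0.00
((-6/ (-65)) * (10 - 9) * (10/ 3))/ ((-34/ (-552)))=1104/ 221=5.00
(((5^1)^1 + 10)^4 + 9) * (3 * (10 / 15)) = 101268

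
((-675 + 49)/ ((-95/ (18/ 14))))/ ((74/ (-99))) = -278883/ 24605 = -11.33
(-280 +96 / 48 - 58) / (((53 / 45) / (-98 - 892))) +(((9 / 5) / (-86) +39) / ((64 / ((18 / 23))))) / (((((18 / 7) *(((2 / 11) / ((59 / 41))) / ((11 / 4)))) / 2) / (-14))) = 776610686480937 / 2750844160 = 282317.22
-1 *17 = -17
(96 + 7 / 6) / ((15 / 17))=9911 / 90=110.12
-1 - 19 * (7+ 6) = -248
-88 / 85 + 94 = 7902 / 85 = 92.96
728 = 728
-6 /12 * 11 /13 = -11 /26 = -0.42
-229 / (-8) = 229 / 8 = 28.62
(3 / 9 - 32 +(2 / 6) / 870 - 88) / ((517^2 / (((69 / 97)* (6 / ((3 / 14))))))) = -100569938 / 11278259355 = -0.01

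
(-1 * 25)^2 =625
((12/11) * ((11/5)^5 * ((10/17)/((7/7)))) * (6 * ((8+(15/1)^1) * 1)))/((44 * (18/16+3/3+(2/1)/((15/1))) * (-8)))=-3306204/575875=-5.74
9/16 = 0.56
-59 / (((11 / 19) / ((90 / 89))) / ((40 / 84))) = -336300 / 6853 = -49.07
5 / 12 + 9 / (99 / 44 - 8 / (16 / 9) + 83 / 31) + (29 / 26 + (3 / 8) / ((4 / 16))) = 199165 / 8268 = 24.09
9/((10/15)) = 27/2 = 13.50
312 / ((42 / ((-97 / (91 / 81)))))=-31428 / 49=-641.39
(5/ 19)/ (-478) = -0.00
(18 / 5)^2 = 324 / 25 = 12.96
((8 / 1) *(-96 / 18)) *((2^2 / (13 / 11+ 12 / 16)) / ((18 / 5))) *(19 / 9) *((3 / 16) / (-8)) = 1672 / 1377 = 1.21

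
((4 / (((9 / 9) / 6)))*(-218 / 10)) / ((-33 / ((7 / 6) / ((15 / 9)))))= 3052 / 275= 11.10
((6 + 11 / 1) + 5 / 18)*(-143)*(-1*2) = 44473 / 9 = 4941.44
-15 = -15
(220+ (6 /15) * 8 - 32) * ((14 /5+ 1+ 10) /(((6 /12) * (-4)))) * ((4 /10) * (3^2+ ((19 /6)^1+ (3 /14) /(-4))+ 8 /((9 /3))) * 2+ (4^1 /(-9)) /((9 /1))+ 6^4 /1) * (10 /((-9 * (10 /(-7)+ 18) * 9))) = 40760700257 /3171150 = 12853.60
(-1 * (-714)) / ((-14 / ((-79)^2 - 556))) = -289935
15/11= 1.36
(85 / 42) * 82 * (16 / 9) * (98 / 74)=390320 / 999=390.71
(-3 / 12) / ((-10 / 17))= 17 / 40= 0.42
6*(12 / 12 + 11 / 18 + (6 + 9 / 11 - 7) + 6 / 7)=3169 / 231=13.72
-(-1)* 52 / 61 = 0.85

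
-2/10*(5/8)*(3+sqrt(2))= -3/8 - sqrt(2)/8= -0.55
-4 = -4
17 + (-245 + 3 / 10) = -2277 / 10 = -227.70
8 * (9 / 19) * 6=432 / 19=22.74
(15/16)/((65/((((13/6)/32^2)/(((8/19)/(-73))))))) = -1387/262144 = -0.01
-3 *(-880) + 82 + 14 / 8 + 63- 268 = 10075 / 4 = 2518.75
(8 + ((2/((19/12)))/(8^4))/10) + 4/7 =5836821/680960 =8.57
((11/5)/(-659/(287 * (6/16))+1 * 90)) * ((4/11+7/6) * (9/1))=260883/722180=0.36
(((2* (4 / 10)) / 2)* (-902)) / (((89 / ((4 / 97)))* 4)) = -1804 / 43165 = -0.04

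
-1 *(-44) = 44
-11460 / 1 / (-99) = 3820 / 33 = 115.76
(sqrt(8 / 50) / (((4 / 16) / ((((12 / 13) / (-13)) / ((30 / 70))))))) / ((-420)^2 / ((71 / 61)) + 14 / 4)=-4544 / 2597927995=-0.00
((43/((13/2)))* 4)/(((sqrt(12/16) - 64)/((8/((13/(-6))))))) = 33024* sqrt(3)/2768389 + 4227072/2768389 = 1.55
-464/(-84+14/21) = 696/125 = 5.57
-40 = -40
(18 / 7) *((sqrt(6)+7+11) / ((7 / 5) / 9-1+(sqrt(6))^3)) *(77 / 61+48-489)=-1669.25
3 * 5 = 15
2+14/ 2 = 9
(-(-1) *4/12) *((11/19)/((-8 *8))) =-0.00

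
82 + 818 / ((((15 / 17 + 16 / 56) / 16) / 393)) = 612097894 / 139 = 4403581.97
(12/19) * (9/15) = 36/95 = 0.38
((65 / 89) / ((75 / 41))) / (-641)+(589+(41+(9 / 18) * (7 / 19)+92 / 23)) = 20622337511 / 32517930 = 634.18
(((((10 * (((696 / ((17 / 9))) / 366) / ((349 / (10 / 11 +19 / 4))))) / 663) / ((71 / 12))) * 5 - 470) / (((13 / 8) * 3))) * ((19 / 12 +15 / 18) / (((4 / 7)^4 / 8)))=-17481.63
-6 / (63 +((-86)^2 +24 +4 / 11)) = -22 / 27439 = -0.00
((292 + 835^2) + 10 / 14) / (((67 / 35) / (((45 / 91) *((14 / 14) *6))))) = 6591542400 / 6097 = 1081112.42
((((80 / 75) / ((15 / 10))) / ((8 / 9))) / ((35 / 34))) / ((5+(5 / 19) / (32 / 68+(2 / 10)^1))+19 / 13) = 1914744 / 16886975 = 0.11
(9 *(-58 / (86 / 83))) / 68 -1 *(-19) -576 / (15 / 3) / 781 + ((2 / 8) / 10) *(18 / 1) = 6790307 / 570911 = 11.89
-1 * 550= -550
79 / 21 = 3.76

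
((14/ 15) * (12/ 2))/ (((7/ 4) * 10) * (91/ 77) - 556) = -616/ 58885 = -0.01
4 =4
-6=-6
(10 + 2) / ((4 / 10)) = 30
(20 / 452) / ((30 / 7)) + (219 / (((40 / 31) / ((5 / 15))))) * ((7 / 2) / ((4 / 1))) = 5371219 / 108480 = 49.51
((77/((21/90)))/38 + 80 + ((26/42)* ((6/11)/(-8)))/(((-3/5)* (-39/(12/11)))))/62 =2140745/1496649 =1.43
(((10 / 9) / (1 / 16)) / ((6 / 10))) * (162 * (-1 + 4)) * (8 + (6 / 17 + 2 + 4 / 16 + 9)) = 4798800 / 17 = 282282.35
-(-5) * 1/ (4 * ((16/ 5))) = 0.39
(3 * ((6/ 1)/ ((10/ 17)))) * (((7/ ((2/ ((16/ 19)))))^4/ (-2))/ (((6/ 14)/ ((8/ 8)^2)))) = -1755457536/ 651605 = -2694.05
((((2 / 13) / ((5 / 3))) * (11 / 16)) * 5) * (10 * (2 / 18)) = 55 / 156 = 0.35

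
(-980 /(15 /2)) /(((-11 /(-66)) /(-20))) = 15680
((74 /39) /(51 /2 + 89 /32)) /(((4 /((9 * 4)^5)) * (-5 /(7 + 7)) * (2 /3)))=-250571833344 /58825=-4259614.68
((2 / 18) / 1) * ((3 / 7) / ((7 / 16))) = 16 / 147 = 0.11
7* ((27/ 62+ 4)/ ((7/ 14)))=1925/ 31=62.10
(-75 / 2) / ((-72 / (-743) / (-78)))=241475 / 8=30184.38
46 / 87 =0.53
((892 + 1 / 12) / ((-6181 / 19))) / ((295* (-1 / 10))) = 0.09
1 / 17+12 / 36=20 / 51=0.39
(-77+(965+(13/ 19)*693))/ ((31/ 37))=957597/ 589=1625.80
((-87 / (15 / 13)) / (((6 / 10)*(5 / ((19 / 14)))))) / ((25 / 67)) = -479921 / 5250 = -91.41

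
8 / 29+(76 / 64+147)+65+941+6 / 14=3751089 / 3248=1154.89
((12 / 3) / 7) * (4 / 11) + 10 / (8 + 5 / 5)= 914 / 693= 1.32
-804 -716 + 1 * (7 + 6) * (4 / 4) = -1507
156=156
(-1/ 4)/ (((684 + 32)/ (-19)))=19/ 2864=0.01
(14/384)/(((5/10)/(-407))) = -2849/96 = -29.68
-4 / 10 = -2 / 5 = -0.40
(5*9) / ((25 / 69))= 621 / 5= 124.20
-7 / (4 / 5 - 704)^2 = -175 / 12362256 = -0.00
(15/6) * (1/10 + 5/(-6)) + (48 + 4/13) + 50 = 7525/78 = 96.47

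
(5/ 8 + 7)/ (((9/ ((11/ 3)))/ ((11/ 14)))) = 7381/ 3024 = 2.44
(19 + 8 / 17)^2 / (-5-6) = -109561 / 3179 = -34.46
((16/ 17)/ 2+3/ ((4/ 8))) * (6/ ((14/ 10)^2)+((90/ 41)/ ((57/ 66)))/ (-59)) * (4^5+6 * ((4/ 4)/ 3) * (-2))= 44861058000/ 2252089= 19919.75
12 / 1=12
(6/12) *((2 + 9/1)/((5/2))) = 11/5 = 2.20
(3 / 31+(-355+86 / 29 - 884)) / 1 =-1111108 / 899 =-1235.94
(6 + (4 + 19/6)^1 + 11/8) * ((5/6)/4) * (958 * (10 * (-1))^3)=-104481875/36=-2902274.31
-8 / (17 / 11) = -88 / 17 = -5.18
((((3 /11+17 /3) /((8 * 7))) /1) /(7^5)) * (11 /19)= 1 /273714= 0.00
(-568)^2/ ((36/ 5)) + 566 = 408374/ 9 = 45374.89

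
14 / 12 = 7 / 6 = 1.17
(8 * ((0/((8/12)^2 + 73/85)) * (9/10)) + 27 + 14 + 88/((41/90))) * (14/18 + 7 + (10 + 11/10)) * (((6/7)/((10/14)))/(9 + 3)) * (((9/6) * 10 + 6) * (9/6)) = 114184693/8200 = 13924.96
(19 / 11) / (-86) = -19 / 946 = -0.02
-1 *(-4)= 4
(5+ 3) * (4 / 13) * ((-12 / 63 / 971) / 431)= -128 / 114250773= -0.00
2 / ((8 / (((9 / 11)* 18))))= 3.68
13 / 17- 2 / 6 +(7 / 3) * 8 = 974 / 51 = 19.10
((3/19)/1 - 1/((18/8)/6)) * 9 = -429/19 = -22.58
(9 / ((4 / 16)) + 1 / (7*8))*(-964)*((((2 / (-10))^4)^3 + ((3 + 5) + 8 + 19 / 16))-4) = -25040641365199427 / 54687500000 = -457886.01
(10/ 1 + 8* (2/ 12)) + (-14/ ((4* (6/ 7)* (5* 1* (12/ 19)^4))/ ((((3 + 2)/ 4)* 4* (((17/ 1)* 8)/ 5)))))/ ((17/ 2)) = -5504449/ 77760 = -70.79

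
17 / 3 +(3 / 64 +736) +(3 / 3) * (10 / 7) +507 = 1680191 / 1344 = 1250.14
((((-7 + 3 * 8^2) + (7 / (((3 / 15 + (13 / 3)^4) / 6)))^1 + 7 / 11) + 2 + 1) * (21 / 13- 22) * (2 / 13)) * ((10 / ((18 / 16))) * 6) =-12579043744000 / 398437611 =-31570.92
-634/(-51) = 634/51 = 12.43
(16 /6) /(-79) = -8 /237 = -0.03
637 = 637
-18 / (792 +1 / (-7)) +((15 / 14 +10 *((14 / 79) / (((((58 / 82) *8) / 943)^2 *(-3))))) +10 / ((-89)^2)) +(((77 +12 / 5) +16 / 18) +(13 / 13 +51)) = -239237438336134877173 / 14702070989173680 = -16272.36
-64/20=-16/5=-3.20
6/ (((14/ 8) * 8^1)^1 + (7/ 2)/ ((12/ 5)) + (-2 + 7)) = 144/ 491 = 0.29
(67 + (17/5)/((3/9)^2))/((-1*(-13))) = 488/65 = 7.51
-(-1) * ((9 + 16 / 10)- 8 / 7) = 331 / 35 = 9.46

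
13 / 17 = 0.76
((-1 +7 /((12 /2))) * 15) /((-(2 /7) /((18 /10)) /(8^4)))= -64512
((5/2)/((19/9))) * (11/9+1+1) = 145/38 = 3.82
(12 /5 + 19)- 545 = -2618 /5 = -523.60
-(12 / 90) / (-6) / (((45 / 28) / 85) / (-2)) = -952 / 405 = -2.35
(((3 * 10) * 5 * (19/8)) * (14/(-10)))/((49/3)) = -855/28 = -30.54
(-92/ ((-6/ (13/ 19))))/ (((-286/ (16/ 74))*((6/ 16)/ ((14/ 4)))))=-0.07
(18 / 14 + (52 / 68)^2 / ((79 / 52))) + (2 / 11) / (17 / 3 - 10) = 37221383 / 22853831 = 1.63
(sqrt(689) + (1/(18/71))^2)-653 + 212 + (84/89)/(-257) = -3152910155/7410852 + sqrt(689) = -399.20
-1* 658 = -658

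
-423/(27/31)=-1457/3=-485.67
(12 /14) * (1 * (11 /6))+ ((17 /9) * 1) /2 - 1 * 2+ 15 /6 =3.02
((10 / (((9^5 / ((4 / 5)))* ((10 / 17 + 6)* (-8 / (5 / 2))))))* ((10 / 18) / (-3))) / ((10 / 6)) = 85 / 119042784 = 0.00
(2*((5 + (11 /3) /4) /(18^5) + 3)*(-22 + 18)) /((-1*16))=68024519 /45349632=1.50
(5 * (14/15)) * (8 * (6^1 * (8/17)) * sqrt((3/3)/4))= 896/17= 52.71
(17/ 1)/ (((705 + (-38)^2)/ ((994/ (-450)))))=-1207/ 69075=-0.02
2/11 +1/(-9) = 7/99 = 0.07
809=809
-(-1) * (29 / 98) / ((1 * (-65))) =-29 / 6370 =-0.00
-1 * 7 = -7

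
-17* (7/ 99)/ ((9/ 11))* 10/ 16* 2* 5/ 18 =-0.51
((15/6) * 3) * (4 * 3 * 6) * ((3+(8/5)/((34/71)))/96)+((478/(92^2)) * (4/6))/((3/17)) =23233753/647496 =35.88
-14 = -14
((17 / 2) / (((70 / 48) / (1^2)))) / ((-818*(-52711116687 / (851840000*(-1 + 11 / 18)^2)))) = 10136896000 / 582088861574541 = 0.00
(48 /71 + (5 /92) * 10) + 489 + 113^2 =43304611 /3266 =13259.22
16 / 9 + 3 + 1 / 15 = 218 / 45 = 4.84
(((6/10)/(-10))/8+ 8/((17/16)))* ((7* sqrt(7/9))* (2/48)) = 1.93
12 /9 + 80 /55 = 92 /33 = 2.79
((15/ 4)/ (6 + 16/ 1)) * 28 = 105/ 22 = 4.77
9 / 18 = 1 / 2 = 0.50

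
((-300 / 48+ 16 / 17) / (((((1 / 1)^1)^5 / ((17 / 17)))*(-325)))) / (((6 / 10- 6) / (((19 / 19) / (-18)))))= 361 / 2148120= 0.00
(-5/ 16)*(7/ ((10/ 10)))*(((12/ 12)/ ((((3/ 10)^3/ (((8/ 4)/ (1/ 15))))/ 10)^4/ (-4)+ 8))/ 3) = -875000000000000000000/ 9599999999999999980317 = -0.09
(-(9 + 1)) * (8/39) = -80/39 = -2.05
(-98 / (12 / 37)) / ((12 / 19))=-34447 / 72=-478.43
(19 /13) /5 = 19 /65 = 0.29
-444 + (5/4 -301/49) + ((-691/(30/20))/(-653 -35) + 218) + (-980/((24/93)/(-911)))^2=86458969782254017/7224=11968295927776.03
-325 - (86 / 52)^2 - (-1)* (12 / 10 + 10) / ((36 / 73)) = -9278833 / 30420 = -305.02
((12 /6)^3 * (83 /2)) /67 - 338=-22314 /67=-333.04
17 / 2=8.50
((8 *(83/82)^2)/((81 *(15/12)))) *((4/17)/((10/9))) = 110224/6429825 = 0.02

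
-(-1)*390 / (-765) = -26 / 51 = -0.51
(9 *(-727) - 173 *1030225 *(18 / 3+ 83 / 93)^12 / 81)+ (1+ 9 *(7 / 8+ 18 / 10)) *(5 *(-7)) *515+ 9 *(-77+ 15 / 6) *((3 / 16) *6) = -13721276769995875061989836279140122404519347 / 542500801533264392902138896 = -25292638704340293.57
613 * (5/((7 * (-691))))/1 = -3065/4837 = -0.63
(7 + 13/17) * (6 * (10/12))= 660/17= 38.82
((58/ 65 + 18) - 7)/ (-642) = -773/ 41730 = -0.02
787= 787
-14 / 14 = -1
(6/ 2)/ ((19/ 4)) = 0.63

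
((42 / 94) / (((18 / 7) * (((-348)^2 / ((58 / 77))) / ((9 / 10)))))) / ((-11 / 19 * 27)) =-133 / 2137402080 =-0.00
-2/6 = -1/3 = -0.33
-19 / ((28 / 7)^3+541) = -19 / 605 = -0.03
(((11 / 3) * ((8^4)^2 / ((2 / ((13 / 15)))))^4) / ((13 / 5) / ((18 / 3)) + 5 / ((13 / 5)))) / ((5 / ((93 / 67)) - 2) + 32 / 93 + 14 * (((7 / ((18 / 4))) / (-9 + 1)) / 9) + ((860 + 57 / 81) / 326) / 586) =239538846215896371657031650877873854611456 / 90827333665375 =2637299109741595919289156000.00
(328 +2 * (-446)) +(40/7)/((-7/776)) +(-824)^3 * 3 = -82243063604/49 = -1678429869.47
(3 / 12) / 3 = 0.08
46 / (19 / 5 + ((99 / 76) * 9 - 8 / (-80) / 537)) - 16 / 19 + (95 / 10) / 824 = 211533228513 / 99190184912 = 2.13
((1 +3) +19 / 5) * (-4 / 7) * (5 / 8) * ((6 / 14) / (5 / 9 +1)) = -1053 / 1372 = -0.77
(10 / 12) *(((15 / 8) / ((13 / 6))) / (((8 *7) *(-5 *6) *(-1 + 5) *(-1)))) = 5 / 46592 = 0.00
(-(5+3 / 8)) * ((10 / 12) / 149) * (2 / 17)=-215 / 60792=-0.00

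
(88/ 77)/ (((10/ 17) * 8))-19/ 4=-631/ 140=-4.51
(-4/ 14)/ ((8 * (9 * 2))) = -1/ 504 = -0.00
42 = 42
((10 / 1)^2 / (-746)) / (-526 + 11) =10 / 38419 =0.00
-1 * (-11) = 11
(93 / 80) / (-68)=-93 / 5440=-0.02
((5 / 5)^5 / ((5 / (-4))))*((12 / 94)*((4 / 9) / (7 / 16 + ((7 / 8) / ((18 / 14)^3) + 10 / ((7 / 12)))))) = -0.00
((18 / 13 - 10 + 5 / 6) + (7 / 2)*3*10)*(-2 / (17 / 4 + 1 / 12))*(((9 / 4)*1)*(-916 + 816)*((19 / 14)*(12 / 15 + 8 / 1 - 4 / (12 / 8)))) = 99413130 / 1183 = 84034.77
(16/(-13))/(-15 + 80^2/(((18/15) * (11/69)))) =-176/4781855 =-0.00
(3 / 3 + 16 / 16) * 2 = 4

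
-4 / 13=-0.31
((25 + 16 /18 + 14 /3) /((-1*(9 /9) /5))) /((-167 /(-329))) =-452375 /1503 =-300.98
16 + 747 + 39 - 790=12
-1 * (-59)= 59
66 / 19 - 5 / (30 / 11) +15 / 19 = 277 / 114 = 2.43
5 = 5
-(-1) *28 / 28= 1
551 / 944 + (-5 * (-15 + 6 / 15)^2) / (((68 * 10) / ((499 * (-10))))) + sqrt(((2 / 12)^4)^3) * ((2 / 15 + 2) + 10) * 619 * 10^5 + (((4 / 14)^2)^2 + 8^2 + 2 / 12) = 10105200283903397 / 421339196880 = 23983.53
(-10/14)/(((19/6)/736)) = -22080/133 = -166.02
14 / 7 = 2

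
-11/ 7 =-1.57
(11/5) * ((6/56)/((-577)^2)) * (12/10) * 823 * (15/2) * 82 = 10021671/23305030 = 0.43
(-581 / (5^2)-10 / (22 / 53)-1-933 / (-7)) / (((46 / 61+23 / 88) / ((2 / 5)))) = 159613088 / 4769625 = 33.46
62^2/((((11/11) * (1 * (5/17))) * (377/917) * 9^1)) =59924116/16965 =3532.22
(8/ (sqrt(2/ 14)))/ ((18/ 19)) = 76 * sqrt(7)/ 9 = 22.34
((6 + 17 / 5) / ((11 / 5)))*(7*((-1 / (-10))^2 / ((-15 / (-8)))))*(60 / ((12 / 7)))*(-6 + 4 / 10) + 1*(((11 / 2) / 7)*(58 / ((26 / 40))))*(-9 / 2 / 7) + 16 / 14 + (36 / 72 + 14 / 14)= -387273857 / 5255250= -73.69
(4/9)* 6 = 8/3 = 2.67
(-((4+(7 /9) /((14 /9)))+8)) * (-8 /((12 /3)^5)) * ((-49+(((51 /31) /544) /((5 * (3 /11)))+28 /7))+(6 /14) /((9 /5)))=-23310845 /5332992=-4.37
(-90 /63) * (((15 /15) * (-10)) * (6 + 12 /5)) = 120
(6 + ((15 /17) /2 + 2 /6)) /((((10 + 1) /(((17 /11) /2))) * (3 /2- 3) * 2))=-691 /4356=-0.16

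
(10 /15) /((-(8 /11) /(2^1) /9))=-33 /2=-16.50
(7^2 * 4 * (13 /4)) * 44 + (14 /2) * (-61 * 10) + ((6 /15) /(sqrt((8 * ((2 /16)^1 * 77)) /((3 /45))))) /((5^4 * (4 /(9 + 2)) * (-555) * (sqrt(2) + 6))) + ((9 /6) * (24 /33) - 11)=23748.09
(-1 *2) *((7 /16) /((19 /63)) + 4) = -1657 /152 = -10.90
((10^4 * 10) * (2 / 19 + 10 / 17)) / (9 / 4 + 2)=89600000 / 5491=16317.61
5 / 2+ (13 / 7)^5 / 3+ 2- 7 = 490481 / 100842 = 4.86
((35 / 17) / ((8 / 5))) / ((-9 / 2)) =-0.29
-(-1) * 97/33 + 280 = 9337/33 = 282.94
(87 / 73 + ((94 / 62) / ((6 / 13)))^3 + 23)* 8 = 28015192259 / 58718061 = 477.11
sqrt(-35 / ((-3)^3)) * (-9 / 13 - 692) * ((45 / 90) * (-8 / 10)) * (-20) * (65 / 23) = -360200 * sqrt(105) / 207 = -17830.68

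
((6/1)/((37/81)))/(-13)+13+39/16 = 111031/7696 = 14.43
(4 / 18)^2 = 4 / 81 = 0.05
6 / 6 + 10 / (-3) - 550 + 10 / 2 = -1642 / 3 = -547.33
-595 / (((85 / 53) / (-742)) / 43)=11837126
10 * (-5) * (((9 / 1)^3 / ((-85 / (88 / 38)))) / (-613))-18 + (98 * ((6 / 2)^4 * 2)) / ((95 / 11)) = 1800458046 / 989995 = 1818.65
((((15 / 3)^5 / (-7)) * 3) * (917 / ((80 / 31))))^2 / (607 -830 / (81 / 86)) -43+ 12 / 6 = -4696275471038273 / 5686528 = -825859904.50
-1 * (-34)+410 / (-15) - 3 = 11 / 3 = 3.67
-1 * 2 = -2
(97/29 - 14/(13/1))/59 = 855/22243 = 0.04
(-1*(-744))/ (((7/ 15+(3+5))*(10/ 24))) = 26784/ 127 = 210.90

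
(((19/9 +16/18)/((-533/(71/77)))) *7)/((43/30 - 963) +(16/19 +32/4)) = 121410/3183919739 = 0.00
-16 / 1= -16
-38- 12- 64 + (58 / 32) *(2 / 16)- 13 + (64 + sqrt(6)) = -8035 / 128 + sqrt(6) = -60.32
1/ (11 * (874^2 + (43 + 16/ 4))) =1/ 8403153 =0.00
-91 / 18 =-5.06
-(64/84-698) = 14642/21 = 697.24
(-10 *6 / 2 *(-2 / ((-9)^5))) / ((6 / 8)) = -0.00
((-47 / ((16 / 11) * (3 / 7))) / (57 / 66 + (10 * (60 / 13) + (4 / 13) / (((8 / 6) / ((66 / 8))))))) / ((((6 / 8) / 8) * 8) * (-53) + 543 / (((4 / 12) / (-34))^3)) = 73931 / 27642534057045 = 0.00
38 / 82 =19 / 41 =0.46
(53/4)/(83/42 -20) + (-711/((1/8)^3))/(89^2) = -559960521/11992394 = -46.69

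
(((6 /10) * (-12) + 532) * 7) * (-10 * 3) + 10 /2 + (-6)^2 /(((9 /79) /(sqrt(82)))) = -110203 + 316 * sqrt(82) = -107341.50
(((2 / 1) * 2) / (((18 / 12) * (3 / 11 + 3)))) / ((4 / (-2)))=-11 / 27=-0.41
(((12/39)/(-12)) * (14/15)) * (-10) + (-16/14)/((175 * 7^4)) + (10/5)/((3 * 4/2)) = 197061139/344123325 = 0.57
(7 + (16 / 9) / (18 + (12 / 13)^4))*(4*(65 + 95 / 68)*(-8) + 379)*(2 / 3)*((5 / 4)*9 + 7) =-36993282888539 / 245488806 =-150692.34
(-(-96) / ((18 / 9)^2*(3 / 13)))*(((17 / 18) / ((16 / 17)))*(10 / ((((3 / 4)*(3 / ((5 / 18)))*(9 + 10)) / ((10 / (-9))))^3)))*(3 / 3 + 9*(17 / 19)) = -1615510000000 / 454401229922721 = -0.00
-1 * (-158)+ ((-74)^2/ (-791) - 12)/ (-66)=4131758/ 26103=158.29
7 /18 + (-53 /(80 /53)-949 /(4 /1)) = -195821 /720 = -271.97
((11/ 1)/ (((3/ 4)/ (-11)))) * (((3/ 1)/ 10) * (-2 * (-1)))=-484/ 5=-96.80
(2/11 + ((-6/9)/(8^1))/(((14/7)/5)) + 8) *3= 2105/88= 23.92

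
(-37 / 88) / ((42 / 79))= -2923 / 3696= -0.79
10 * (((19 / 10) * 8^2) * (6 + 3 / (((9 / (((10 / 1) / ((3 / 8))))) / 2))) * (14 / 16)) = 227696 / 9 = 25299.56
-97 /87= -1.11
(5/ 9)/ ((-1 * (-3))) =5/ 27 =0.19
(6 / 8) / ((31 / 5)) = 15 / 124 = 0.12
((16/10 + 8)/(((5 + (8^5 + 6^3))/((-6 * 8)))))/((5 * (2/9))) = -10368/824725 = -0.01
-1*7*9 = -63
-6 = -6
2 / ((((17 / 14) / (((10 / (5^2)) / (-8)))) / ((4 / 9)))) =-28 / 765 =-0.04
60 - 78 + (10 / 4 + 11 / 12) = -175 / 12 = -14.58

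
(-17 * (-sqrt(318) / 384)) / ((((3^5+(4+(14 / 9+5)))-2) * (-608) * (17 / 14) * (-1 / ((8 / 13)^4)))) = 21 * sqrt(318) / 614289988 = 0.00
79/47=1.68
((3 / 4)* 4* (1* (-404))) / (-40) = 303 / 10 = 30.30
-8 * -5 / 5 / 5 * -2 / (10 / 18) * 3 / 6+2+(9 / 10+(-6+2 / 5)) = -279 / 50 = -5.58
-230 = -230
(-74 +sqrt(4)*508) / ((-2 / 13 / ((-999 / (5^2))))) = 6116877 / 25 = 244675.08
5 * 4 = 20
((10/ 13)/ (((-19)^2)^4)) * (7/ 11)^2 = 490/ 26715144663493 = 0.00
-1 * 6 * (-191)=1146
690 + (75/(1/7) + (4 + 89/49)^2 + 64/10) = 15069032/12005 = 1255.23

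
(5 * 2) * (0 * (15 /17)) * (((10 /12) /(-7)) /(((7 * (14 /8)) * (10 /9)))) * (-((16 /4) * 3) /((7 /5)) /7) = 0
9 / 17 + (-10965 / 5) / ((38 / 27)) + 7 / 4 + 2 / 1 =-2007645 / 1292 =-1553.90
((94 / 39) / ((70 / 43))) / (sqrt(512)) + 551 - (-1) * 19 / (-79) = 2021 * sqrt(2) / 43680 + 43510 / 79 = 550.82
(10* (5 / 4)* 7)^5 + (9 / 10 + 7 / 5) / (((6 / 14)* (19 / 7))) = 5129089357.45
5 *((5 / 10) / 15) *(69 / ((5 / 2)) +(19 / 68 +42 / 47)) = 459793 / 95880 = 4.80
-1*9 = -9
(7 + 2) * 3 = 27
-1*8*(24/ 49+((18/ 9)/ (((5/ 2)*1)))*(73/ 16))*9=-298.07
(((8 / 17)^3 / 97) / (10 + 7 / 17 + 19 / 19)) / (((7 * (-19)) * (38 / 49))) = -896 / 981631561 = -0.00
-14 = -14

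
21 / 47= 0.45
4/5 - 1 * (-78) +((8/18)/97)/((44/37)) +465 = 26110742/48015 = 543.80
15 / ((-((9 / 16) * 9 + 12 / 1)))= -80 / 91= -0.88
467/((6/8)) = 1868/3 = 622.67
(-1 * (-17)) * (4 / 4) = 17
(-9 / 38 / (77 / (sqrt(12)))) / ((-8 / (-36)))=-81*sqrt(3) / 2926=-0.05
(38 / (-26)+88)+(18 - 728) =-8105 / 13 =-623.46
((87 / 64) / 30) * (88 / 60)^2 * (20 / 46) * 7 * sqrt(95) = 24563 * sqrt(95) / 82800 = 2.89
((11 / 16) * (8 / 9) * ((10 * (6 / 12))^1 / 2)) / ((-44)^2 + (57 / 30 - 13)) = 275 / 346482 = 0.00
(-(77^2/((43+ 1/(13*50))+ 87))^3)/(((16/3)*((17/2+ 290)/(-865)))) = 6188858331766188203125/120071136654696699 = 51543.26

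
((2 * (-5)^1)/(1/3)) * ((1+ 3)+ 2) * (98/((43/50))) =-882000/43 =-20511.63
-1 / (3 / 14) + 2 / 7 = -92 / 21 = -4.38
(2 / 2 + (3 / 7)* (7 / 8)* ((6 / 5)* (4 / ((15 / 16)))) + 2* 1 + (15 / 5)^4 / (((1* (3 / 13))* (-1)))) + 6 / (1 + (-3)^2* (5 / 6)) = -146784 / 425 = -345.37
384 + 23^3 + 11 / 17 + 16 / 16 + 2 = 213429 / 17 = 12554.65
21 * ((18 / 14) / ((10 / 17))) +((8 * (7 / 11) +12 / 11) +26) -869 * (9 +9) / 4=-210783 / 55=-3832.42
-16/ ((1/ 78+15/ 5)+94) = -1248/ 7567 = -0.16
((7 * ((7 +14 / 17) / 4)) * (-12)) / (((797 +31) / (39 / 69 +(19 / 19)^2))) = -2793 / 8993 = -0.31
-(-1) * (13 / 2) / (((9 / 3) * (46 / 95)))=1235 / 276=4.47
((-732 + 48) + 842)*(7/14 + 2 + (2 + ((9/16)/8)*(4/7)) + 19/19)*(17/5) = 1666663/560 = 2976.18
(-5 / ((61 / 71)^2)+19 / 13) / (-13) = 256966 / 628849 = 0.41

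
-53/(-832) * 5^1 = 265/832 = 0.32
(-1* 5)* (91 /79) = -455 /79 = -5.76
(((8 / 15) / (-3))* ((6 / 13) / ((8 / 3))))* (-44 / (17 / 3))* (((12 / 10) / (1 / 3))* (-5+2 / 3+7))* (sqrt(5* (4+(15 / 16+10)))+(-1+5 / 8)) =18.96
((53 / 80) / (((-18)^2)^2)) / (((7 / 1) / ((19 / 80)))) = 0.00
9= 9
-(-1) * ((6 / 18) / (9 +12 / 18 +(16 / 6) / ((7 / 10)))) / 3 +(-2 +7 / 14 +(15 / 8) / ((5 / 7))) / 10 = 8201 / 67920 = 0.12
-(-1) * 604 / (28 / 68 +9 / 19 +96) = 97546 / 15647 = 6.23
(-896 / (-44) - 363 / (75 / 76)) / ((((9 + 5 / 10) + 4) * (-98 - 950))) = 0.02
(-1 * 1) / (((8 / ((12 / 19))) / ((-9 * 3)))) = 81 / 38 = 2.13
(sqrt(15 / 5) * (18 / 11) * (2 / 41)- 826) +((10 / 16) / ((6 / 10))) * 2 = -9887 / 12 +36 * sqrt(3) / 451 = -823.78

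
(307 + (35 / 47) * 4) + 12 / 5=73409 / 235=312.38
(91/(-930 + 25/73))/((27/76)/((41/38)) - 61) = 77818/48232625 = 0.00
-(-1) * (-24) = -24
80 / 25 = 16 / 5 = 3.20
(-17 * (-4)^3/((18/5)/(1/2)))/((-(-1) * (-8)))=-170/9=-18.89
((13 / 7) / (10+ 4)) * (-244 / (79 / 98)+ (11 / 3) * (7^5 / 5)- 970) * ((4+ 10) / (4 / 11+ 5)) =1872892879 / 489405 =3826.88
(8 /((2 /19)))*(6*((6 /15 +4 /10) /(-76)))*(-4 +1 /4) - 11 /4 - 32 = -67 /4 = -16.75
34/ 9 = 3.78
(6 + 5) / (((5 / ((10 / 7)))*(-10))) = -11 / 35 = -0.31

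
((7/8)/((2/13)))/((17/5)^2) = 2275/4624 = 0.49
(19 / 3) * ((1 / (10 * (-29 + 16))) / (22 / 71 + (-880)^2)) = -1349 / 21443144580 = -0.00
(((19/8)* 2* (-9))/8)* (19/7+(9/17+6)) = -47025/952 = -49.40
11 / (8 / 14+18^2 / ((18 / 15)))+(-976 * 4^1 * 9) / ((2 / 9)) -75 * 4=-300032251 / 1894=-158411.96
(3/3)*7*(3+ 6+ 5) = 98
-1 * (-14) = 14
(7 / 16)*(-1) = -7 / 16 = -0.44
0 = 0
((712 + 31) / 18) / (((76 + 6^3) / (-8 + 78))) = 26005 / 2628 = 9.90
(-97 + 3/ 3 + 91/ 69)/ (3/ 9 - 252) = 6533/ 17365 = 0.38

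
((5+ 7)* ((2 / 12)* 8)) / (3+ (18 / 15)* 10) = 16 / 15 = 1.07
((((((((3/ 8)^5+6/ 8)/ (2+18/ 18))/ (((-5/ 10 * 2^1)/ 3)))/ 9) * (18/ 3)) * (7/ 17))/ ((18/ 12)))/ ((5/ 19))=-1100309/ 2088960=-0.53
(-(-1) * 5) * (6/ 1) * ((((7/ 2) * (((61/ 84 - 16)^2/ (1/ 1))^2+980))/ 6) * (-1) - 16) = -13798829896085/ 14224896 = -970047.86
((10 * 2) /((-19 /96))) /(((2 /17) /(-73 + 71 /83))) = 97724160 /1577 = 61968.40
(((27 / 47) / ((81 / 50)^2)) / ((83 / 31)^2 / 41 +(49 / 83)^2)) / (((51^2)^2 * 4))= 169645930625 / 10976326556193255762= 0.00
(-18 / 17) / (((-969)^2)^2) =-2 / 1665334656873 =-0.00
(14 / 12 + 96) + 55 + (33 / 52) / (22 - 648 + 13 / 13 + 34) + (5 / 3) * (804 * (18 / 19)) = 830106547 / 583908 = 1421.64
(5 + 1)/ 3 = 2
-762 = -762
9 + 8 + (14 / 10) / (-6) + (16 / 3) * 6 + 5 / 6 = 49.60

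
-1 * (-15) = 15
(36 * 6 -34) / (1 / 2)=364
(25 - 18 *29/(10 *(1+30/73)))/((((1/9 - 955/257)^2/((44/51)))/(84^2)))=-5619.65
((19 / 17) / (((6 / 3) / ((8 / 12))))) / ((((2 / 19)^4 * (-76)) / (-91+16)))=3258025 / 1088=2994.51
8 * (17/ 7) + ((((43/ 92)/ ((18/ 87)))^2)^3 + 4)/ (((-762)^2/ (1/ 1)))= 2234027877408325475014471/ 114985333473418712973312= 19.43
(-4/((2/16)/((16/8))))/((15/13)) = -832/15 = -55.47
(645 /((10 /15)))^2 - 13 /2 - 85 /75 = 56162917 /60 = 936048.62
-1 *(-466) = 466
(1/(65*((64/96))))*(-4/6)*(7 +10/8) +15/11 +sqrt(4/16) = 4967/2860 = 1.74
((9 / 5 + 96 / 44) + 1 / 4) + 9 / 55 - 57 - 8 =-13333 / 220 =-60.60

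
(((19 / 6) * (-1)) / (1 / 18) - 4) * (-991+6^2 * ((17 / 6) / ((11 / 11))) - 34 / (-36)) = 975085 / 18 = 54171.39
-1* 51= -51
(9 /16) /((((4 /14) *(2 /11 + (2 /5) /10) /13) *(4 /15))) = 3378375 /7808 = 432.68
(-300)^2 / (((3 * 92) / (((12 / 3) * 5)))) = 150000 / 23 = 6521.74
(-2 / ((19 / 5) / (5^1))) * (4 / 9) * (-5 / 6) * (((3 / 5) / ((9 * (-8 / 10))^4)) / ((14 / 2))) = 0.00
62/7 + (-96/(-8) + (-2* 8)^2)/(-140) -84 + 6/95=-51201/665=-76.99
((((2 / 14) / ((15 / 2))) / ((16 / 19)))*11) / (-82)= -209 / 68880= -0.00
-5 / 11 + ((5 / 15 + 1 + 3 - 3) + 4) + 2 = 6.88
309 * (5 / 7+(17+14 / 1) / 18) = 31621 / 42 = 752.88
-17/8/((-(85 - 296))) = -17/1688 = -0.01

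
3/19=0.16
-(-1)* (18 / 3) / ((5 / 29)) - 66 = -31.20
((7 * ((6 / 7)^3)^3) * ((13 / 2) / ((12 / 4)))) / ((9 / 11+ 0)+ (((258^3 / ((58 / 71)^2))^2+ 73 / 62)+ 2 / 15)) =157986864779927040 / 27624320355570811252998484165019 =0.00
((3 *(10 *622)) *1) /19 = 18660 /19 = 982.11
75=75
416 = 416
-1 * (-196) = 196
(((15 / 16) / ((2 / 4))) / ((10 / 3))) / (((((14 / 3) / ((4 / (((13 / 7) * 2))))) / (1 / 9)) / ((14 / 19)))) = 21 / 1976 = 0.01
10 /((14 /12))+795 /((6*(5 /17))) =6427 /14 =459.07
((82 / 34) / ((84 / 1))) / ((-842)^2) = 41 / 1012400592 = 0.00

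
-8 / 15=-0.53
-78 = -78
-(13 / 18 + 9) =-175 / 18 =-9.72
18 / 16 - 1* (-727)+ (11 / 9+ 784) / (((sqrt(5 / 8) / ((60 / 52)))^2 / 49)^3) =34480905747138425 / 38614472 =892952925.71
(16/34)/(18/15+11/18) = 720/2771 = 0.26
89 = 89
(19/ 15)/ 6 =19/ 90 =0.21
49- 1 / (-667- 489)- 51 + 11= 10405 / 1156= 9.00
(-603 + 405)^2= 39204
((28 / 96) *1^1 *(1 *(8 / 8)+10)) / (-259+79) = -77 / 4320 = -0.02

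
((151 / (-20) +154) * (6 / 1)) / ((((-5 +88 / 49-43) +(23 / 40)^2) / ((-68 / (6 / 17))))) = 13272822080 / 3596479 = 3690.50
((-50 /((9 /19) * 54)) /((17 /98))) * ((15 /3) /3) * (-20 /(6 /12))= 9310000 /12393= 751.23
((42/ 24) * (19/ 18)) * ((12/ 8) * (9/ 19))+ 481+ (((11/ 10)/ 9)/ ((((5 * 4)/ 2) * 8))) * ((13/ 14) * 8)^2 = 85094797/ 176400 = 482.40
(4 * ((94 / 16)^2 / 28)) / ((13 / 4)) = 2209 / 1456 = 1.52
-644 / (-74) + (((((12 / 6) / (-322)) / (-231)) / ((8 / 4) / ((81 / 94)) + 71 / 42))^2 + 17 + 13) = 92942000058712204 / 2401434359056117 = 38.70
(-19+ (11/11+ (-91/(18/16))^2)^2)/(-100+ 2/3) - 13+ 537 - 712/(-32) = -561225548477/1303452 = -430568.64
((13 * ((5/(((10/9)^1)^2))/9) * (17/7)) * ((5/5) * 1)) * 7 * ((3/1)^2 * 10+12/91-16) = 7372.41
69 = 69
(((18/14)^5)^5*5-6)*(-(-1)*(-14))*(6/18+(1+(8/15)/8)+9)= -372470126781093032062425912/957906156902832072005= -388837.80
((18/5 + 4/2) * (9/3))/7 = 12/5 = 2.40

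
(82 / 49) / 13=82 / 637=0.13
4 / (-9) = -4 / 9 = -0.44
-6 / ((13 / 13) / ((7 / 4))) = -21 / 2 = -10.50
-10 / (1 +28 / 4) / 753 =-5 / 3012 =-0.00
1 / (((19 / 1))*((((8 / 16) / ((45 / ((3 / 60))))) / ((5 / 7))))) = 9000 / 133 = 67.67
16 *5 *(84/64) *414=43470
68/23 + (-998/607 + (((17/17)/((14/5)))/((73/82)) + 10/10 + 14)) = 119235612/7134071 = 16.71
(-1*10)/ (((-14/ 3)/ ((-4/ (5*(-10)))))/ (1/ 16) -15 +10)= 6/ 563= 0.01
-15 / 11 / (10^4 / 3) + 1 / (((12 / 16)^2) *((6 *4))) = 43757 / 594000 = 0.07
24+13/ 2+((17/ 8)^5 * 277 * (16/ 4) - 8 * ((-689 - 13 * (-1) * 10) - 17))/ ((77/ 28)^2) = 432938661/ 61952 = 6988.29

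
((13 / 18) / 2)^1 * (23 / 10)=299 / 360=0.83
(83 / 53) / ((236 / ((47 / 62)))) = 3901 / 775496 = 0.01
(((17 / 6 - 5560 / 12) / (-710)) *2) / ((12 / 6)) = 0.65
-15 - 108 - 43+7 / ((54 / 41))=-8677 / 54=-160.69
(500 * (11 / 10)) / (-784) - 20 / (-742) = -14015 / 20776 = -0.67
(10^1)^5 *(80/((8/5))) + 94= 5000094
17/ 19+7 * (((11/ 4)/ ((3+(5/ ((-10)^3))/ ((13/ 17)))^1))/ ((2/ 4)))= 2034211/ 147877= 13.76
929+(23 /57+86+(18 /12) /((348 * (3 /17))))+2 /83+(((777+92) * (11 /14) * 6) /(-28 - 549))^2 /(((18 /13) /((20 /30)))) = 18616866095945617 /17905590141432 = 1039.72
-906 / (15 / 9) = -2718 / 5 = -543.60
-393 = -393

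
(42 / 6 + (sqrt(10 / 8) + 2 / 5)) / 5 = sqrt(5) / 10 + 37 / 25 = 1.70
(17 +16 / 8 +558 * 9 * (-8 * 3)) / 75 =-120509 / 75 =-1606.79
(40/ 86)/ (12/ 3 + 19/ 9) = 36/ 473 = 0.08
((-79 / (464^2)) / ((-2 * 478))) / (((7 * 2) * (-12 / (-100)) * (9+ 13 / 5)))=9875 / 501384769536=0.00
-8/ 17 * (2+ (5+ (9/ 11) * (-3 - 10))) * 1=320/ 187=1.71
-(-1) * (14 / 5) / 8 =7 / 20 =0.35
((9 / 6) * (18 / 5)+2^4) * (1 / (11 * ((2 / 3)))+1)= 535 / 22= 24.32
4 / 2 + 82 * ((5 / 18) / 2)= 241 / 18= 13.39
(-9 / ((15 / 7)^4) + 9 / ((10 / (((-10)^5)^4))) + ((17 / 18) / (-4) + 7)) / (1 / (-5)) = -4050000000000000000285167 / 9000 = -450000000000000000031.69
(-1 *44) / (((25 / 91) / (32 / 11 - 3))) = 364 / 25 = 14.56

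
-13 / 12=-1.08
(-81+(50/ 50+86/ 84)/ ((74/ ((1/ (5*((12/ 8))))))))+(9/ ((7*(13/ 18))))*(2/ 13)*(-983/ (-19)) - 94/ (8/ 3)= -436587221/ 4277052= -102.08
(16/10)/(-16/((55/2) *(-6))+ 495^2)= 264/40429141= 0.00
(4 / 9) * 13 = 52 / 9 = 5.78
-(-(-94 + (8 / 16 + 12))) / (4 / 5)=-815 / 8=-101.88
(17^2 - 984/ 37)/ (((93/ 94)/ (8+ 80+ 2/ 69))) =5543411804/ 237429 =23347.66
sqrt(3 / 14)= sqrt(42) / 14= 0.46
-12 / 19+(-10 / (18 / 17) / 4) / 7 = -4639 / 4788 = -0.97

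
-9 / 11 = -0.82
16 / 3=5.33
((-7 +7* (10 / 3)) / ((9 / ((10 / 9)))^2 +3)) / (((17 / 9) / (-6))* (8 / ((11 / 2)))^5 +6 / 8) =-9469798800 / 51700958011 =-0.18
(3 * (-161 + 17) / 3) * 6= -864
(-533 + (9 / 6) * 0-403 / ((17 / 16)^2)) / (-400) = 51441 / 23120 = 2.22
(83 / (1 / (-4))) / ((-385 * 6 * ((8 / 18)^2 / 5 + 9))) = 4482 / 281897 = 0.02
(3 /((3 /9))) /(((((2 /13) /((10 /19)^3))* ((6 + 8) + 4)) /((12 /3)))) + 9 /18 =2.40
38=38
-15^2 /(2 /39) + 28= -8719 /2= -4359.50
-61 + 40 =-21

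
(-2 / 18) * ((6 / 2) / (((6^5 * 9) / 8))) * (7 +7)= -0.00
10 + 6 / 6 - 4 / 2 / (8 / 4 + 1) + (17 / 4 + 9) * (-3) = -29.42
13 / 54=0.24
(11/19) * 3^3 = 297/19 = 15.63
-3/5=-0.60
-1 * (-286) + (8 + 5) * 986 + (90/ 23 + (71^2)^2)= 584770145/ 23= 25424788.91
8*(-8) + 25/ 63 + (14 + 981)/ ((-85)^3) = -63.60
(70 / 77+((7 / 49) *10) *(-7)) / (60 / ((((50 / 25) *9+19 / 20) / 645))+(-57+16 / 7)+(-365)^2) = -66325 / 986476612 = -0.00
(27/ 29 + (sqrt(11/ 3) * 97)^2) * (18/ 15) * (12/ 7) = 72037248/ 1015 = 70972.66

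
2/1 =2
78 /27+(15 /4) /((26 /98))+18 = 16391 /468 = 35.02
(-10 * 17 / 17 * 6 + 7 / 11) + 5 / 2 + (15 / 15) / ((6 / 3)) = -620 / 11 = -56.36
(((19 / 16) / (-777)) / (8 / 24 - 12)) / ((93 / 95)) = 0.00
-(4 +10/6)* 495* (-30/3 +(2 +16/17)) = 19800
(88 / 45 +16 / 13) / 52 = 466 / 7605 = 0.06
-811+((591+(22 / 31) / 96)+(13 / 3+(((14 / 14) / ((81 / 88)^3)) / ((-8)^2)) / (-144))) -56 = -271.66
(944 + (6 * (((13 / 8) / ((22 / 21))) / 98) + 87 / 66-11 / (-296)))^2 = 1857386490123649 / 2077901056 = 893876.29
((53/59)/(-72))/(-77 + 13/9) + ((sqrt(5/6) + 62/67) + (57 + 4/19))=sqrt(30)/6 + 23753354189/408582080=59.05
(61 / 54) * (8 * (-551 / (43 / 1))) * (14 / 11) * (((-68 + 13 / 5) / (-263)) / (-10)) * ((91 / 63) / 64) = 333387509 / 4030527600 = 0.08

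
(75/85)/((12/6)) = 15/34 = 0.44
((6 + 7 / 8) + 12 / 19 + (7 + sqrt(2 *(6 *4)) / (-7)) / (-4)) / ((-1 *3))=-875 / 456-sqrt(3) / 21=-2.00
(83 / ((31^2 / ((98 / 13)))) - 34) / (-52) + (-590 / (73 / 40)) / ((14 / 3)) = -68.63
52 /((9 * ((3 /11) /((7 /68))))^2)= 77077 /842724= 0.09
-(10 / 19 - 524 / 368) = 1569 / 1748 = 0.90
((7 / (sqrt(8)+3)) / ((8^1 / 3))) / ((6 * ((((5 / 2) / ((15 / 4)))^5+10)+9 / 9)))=5103 / 43280-1701 * sqrt(2) / 21640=0.01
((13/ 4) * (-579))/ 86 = -7527/ 344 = -21.88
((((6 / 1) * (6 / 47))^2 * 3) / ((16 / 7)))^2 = 2893401 / 4879681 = 0.59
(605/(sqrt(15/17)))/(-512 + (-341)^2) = 121 * sqrt(255)/347307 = 0.01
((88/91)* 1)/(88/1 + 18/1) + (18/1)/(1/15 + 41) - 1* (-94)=20042879/212212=94.45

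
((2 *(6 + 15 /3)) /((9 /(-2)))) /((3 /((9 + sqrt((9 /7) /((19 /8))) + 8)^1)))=-748 /27 - 88 *sqrt(266) /1197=-28.90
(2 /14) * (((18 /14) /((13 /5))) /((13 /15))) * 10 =6750 /8281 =0.82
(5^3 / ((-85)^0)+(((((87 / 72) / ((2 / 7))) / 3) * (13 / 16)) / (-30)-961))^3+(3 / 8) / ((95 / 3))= -3666427678205461785600701 / 6274292908032000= -584357111.14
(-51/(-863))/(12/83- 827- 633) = -4233/104567984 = -0.00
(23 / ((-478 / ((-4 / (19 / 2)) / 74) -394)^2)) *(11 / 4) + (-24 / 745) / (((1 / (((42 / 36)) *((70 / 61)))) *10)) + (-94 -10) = -132178446256966331 / 1270893894451245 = -104.00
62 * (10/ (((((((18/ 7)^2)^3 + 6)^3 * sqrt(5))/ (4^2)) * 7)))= 57692367468827336 * sqrt(5)/ 5230925535734217242379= 0.00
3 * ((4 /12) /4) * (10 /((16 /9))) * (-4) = -45 /8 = -5.62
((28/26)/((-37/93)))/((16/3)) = -1953/3848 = -0.51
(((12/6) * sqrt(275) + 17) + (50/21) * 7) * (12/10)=12 * sqrt(11) + 202/5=80.20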